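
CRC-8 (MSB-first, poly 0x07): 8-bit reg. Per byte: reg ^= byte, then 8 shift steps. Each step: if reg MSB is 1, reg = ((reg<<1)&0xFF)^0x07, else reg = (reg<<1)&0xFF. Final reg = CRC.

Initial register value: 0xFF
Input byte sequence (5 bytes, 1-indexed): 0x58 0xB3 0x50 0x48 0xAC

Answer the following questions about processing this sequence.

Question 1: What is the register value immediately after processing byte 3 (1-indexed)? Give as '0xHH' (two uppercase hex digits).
After byte 1 (0x58): reg=0x7C
After byte 2 (0xB3): reg=0x63
After byte 3 (0x50): reg=0x99

Answer: 0x99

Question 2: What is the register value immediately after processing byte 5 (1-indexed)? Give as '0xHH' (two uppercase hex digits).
Answer: 0xE2

Derivation:
After byte 1 (0x58): reg=0x7C
After byte 2 (0xB3): reg=0x63
After byte 3 (0x50): reg=0x99
After byte 4 (0x48): reg=0x39
After byte 5 (0xAC): reg=0xE2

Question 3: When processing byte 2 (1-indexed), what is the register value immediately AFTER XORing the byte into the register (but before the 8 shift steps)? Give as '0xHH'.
Answer: 0xCF

Derivation:
Register before byte 2: 0x7C
Byte 2: 0xB3
0x7C XOR 0xB3 = 0xCF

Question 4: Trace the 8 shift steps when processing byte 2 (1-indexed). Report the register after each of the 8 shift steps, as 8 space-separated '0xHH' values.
Answer: 0x99 0x35 0x6A 0xD4 0xAF 0x59 0xB2 0x63

Derivation:
After byte 1 (0x58): reg=0x7C
Register before byte 2: 0x7C
After XOR with byte 0xB3: 0xCF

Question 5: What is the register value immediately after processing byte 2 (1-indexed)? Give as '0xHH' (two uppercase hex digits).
Answer: 0x63

Derivation:
After byte 1 (0x58): reg=0x7C
After byte 2 (0xB3): reg=0x63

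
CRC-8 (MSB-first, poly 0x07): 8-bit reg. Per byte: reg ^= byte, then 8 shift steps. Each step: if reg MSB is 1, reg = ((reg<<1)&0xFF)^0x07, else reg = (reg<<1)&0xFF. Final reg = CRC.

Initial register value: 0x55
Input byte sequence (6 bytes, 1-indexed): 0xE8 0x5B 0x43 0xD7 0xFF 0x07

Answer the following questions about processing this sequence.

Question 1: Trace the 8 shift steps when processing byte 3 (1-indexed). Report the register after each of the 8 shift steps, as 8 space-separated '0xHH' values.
After byte 1 (0xE8): reg=0x3A
After byte 2 (0x5B): reg=0x20
Register before byte 3: 0x20
After XOR with byte 0x43: 0x63

Answer: 0xC6 0x8B 0x11 0x22 0x44 0x88 0x17 0x2E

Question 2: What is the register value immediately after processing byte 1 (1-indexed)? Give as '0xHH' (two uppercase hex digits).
After byte 1 (0xE8): reg=0x3A

Answer: 0x3A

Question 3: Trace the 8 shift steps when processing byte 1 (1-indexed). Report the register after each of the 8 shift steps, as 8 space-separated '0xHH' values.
Register before byte 1: 0x55
After XOR with byte 0xE8: 0xBD

Answer: 0x7D 0xFA 0xF3 0xE1 0xC5 0x8D 0x1D 0x3A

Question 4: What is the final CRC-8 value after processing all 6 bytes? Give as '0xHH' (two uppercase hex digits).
Answer: 0x94

Derivation:
After byte 1 (0xE8): reg=0x3A
After byte 2 (0x5B): reg=0x20
After byte 3 (0x43): reg=0x2E
After byte 4 (0xD7): reg=0xE1
After byte 5 (0xFF): reg=0x5A
After byte 6 (0x07): reg=0x94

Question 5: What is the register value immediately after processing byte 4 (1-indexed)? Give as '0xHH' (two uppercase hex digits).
Answer: 0xE1

Derivation:
After byte 1 (0xE8): reg=0x3A
After byte 2 (0x5B): reg=0x20
After byte 3 (0x43): reg=0x2E
After byte 4 (0xD7): reg=0xE1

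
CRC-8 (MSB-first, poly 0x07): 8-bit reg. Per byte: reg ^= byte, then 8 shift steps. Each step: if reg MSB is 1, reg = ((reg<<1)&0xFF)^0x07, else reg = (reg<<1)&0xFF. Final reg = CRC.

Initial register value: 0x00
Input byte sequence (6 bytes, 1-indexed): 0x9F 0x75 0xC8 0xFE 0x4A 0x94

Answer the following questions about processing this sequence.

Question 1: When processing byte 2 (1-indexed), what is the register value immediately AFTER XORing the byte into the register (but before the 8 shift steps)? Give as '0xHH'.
Register before byte 2: 0xD4
Byte 2: 0x75
0xD4 XOR 0x75 = 0xA1

Answer: 0xA1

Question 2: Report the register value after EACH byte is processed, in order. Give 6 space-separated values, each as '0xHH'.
0xD4 0x6E 0x7B 0x92 0x06 0xF7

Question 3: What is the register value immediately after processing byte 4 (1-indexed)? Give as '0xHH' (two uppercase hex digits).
After byte 1 (0x9F): reg=0xD4
After byte 2 (0x75): reg=0x6E
After byte 3 (0xC8): reg=0x7B
After byte 4 (0xFE): reg=0x92

Answer: 0x92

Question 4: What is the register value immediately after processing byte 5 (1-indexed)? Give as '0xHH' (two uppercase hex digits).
After byte 1 (0x9F): reg=0xD4
After byte 2 (0x75): reg=0x6E
After byte 3 (0xC8): reg=0x7B
After byte 4 (0xFE): reg=0x92
After byte 5 (0x4A): reg=0x06

Answer: 0x06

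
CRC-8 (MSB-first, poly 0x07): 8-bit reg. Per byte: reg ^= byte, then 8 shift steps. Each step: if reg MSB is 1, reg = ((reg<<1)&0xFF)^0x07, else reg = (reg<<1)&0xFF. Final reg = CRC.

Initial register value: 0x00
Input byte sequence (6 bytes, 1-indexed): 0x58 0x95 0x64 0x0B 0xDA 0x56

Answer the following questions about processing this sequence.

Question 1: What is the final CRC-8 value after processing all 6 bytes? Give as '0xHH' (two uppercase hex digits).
After byte 1 (0x58): reg=0x8F
After byte 2 (0x95): reg=0x46
After byte 3 (0x64): reg=0xEE
After byte 4 (0x0B): reg=0xB5
After byte 5 (0xDA): reg=0x0A
After byte 6 (0x56): reg=0x93

Answer: 0x93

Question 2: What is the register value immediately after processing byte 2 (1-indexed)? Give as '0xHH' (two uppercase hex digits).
Answer: 0x46

Derivation:
After byte 1 (0x58): reg=0x8F
After byte 2 (0x95): reg=0x46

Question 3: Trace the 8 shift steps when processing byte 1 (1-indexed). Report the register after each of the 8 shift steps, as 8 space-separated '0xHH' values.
Register before byte 1: 0x00
After XOR with byte 0x58: 0x58

Answer: 0xB0 0x67 0xCE 0x9B 0x31 0x62 0xC4 0x8F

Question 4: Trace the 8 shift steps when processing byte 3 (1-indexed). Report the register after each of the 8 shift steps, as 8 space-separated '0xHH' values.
Answer: 0x44 0x88 0x17 0x2E 0x5C 0xB8 0x77 0xEE

Derivation:
After byte 1 (0x58): reg=0x8F
After byte 2 (0x95): reg=0x46
Register before byte 3: 0x46
After XOR with byte 0x64: 0x22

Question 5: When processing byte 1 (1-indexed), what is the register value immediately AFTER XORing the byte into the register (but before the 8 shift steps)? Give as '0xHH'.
Answer: 0x58

Derivation:
Register before byte 1: 0x00
Byte 1: 0x58
0x00 XOR 0x58 = 0x58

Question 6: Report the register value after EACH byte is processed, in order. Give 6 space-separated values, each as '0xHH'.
0x8F 0x46 0xEE 0xB5 0x0A 0x93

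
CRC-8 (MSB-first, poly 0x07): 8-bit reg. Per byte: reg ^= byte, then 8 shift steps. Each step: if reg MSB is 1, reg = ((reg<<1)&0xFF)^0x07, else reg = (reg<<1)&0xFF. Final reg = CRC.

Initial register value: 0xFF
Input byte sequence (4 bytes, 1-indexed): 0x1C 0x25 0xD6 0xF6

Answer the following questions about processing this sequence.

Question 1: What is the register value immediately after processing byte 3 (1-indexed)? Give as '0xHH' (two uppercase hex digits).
After byte 1 (0x1C): reg=0xA7
After byte 2 (0x25): reg=0x87
After byte 3 (0xD6): reg=0xB0

Answer: 0xB0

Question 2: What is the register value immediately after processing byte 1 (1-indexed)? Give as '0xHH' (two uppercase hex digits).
Answer: 0xA7

Derivation:
After byte 1 (0x1C): reg=0xA7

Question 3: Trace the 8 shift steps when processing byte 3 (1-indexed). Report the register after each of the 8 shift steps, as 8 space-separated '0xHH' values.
After byte 1 (0x1C): reg=0xA7
After byte 2 (0x25): reg=0x87
Register before byte 3: 0x87
After XOR with byte 0xD6: 0x51

Answer: 0xA2 0x43 0x86 0x0B 0x16 0x2C 0x58 0xB0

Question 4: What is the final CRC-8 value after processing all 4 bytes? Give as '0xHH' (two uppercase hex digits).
Answer: 0xD5

Derivation:
After byte 1 (0x1C): reg=0xA7
After byte 2 (0x25): reg=0x87
After byte 3 (0xD6): reg=0xB0
After byte 4 (0xF6): reg=0xD5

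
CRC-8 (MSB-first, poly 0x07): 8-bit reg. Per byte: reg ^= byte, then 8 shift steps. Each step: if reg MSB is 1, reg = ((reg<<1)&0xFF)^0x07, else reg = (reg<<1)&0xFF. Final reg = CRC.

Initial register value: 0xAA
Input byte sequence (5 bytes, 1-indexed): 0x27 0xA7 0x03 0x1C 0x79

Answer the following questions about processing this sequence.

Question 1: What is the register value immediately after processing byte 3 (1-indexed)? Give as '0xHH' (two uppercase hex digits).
After byte 1 (0x27): reg=0xAA
After byte 2 (0xA7): reg=0x23
After byte 3 (0x03): reg=0xE0

Answer: 0xE0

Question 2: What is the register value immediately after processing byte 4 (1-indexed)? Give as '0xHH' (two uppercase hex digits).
After byte 1 (0x27): reg=0xAA
After byte 2 (0xA7): reg=0x23
After byte 3 (0x03): reg=0xE0
After byte 4 (0x1C): reg=0xFA

Answer: 0xFA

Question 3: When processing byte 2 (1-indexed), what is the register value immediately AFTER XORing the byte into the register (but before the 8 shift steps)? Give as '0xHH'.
Answer: 0x0D

Derivation:
Register before byte 2: 0xAA
Byte 2: 0xA7
0xAA XOR 0xA7 = 0x0D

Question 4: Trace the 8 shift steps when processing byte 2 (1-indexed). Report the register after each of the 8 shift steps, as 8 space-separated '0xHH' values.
Answer: 0x1A 0x34 0x68 0xD0 0xA7 0x49 0x92 0x23

Derivation:
After byte 1 (0x27): reg=0xAA
Register before byte 2: 0xAA
After XOR with byte 0xA7: 0x0D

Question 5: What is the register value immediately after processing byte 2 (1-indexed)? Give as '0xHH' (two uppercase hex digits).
After byte 1 (0x27): reg=0xAA
After byte 2 (0xA7): reg=0x23

Answer: 0x23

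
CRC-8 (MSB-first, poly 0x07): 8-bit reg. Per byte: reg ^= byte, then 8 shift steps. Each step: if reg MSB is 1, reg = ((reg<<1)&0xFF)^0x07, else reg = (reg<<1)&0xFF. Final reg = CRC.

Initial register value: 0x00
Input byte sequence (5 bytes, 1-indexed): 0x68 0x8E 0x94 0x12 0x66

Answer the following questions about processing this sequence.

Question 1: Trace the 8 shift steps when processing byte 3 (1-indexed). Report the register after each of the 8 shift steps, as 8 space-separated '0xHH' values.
Answer: 0xD4 0xAF 0x59 0xB2 0x63 0xC6 0x8B 0x11

Derivation:
After byte 1 (0x68): reg=0x1F
After byte 2 (0x8E): reg=0xFE
Register before byte 3: 0xFE
After XOR with byte 0x94: 0x6A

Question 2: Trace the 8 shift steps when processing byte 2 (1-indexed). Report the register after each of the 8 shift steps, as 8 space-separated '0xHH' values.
Answer: 0x25 0x4A 0x94 0x2F 0x5E 0xBC 0x7F 0xFE

Derivation:
After byte 1 (0x68): reg=0x1F
Register before byte 2: 0x1F
After XOR with byte 0x8E: 0x91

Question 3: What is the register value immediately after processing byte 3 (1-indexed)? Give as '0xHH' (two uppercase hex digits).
Answer: 0x11

Derivation:
After byte 1 (0x68): reg=0x1F
After byte 2 (0x8E): reg=0xFE
After byte 3 (0x94): reg=0x11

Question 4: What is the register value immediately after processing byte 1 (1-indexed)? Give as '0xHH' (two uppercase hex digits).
After byte 1 (0x68): reg=0x1F

Answer: 0x1F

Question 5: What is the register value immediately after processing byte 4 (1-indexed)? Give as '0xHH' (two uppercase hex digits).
After byte 1 (0x68): reg=0x1F
After byte 2 (0x8E): reg=0xFE
After byte 3 (0x94): reg=0x11
After byte 4 (0x12): reg=0x09

Answer: 0x09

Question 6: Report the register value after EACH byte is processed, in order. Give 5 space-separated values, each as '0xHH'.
0x1F 0xFE 0x11 0x09 0x0A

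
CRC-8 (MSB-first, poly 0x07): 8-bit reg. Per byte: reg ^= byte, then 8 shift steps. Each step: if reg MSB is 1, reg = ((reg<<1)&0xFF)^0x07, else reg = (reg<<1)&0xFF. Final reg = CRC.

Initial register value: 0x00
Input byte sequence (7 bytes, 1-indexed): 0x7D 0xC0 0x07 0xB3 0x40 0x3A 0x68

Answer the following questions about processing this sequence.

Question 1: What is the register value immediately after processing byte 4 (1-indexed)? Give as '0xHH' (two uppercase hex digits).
Answer: 0x3A

Derivation:
After byte 1 (0x7D): reg=0x74
After byte 2 (0xC0): reg=0x05
After byte 3 (0x07): reg=0x0E
After byte 4 (0xB3): reg=0x3A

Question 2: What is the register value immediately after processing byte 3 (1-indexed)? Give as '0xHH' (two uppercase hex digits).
Answer: 0x0E

Derivation:
After byte 1 (0x7D): reg=0x74
After byte 2 (0xC0): reg=0x05
After byte 3 (0x07): reg=0x0E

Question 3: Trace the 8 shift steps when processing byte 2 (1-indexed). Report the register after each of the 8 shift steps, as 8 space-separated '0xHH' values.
After byte 1 (0x7D): reg=0x74
Register before byte 2: 0x74
After XOR with byte 0xC0: 0xB4

Answer: 0x6F 0xDE 0xBB 0x71 0xE2 0xC3 0x81 0x05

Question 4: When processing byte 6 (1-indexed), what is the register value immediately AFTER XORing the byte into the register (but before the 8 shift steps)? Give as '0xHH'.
Answer: 0x5B

Derivation:
Register before byte 6: 0x61
Byte 6: 0x3A
0x61 XOR 0x3A = 0x5B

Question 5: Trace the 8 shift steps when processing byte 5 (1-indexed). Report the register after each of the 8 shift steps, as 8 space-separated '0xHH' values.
Answer: 0xF4 0xEF 0xD9 0xB5 0x6D 0xDA 0xB3 0x61

Derivation:
After byte 1 (0x7D): reg=0x74
After byte 2 (0xC0): reg=0x05
After byte 3 (0x07): reg=0x0E
After byte 4 (0xB3): reg=0x3A
Register before byte 5: 0x3A
After XOR with byte 0x40: 0x7A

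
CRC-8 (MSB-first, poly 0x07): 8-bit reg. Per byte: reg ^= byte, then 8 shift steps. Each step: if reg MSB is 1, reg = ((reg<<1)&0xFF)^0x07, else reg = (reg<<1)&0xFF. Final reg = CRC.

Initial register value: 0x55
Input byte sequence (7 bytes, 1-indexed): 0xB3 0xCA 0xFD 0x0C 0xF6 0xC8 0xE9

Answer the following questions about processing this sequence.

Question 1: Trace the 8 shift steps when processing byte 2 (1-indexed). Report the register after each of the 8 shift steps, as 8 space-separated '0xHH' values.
Answer: 0xEC 0xDF 0xB9 0x75 0xEA 0xD3 0xA1 0x45

Derivation:
After byte 1 (0xB3): reg=0xBC
Register before byte 2: 0xBC
After XOR with byte 0xCA: 0x76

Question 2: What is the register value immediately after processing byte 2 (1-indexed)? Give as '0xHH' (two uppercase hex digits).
Answer: 0x45

Derivation:
After byte 1 (0xB3): reg=0xBC
After byte 2 (0xCA): reg=0x45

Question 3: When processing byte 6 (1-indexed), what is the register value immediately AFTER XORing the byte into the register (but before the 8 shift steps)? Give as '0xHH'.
Answer: 0x43

Derivation:
Register before byte 6: 0x8B
Byte 6: 0xC8
0x8B XOR 0xC8 = 0x43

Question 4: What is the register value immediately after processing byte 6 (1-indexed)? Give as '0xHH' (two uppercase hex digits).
Answer: 0xCE

Derivation:
After byte 1 (0xB3): reg=0xBC
After byte 2 (0xCA): reg=0x45
After byte 3 (0xFD): reg=0x21
After byte 4 (0x0C): reg=0xC3
After byte 5 (0xF6): reg=0x8B
After byte 6 (0xC8): reg=0xCE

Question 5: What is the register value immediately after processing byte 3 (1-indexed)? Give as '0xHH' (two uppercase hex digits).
Answer: 0x21

Derivation:
After byte 1 (0xB3): reg=0xBC
After byte 2 (0xCA): reg=0x45
After byte 3 (0xFD): reg=0x21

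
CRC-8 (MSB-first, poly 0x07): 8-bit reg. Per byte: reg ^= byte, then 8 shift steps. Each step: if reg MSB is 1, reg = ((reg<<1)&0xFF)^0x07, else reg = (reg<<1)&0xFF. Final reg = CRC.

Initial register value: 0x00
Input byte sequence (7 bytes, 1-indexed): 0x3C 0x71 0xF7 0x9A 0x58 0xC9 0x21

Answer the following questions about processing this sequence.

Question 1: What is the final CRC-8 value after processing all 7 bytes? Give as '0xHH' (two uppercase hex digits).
After byte 1 (0x3C): reg=0xB4
After byte 2 (0x71): reg=0x55
After byte 3 (0xF7): reg=0x67
After byte 4 (0x9A): reg=0xFD
After byte 5 (0x58): reg=0x72
After byte 6 (0xC9): reg=0x28
After byte 7 (0x21): reg=0x3F

Answer: 0x3F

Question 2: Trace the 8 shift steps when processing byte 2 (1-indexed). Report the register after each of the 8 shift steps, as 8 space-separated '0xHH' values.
Answer: 0x8D 0x1D 0x3A 0x74 0xE8 0xD7 0xA9 0x55

Derivation:
After byte 1 (0x3C): reg=0xB4
Register before byte 2: 0xB4
After XOR with byte 0x71: 0xC5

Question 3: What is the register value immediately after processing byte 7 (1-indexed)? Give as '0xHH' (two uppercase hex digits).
Answer: 0x3F

Derivation:
After byte 1 (0x3C): reg=0xB4
After byte 2 (0x71): reg=0x55
After byte 3 (0xF7): reg=0x67
After byte 4 (0x9A): reg=0xFD
After byte 5 (0x58): reg=0x72
After byte 6 (0xC9): reg=0x28
After byte 7 (0x21): reg=0x3F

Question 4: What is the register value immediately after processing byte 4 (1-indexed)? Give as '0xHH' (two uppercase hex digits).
After byte 1 (0x3C): reg=0xB4
After byte 2 (0x71): reg=0x55
After byte 3 (0xF7): reg=0x67
After byte 4 (0x9A): reg=0xFD

Answer: 0xFD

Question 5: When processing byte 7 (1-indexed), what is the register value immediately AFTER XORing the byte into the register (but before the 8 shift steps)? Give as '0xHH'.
Answer: 0x09

Derivation:
Register before byte 7: 0x28
Byte 7: 0x21
0x28 XOR 0x21 = 0x09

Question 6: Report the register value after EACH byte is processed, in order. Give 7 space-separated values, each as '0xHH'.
0xB4 0x55 0x67 0xFD 0x72 0x28 0x3F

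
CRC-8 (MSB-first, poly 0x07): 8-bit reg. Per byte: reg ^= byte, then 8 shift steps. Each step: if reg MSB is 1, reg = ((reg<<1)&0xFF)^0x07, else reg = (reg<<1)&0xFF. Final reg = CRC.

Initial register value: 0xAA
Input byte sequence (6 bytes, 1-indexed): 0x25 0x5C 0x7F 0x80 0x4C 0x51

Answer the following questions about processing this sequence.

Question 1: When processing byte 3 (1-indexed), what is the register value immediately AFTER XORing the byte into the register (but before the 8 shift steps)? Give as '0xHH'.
Answer: 0x99

Derivation:
Register before byte 3: 0xE6
Byte 3: 0x7F
0xE6 XOR 0x7F = 0x99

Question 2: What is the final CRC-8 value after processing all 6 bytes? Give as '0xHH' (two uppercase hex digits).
Answer: 0xEC

Derivation:
After byte 1 (0x25): reg=0xA4
After byte 2 (0x5C): reg=0xE6
After byte 3 (0x7F): reg=0xC6
After byte 4 (0x80): reg=0xD5
After byte 5 (0x4C): reg=0xC6
After byte 6 (0x51): reg=0xEC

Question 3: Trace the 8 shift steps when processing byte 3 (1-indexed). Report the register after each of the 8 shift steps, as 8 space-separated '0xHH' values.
After byte 1 (0x25): reg=0xA4
After byte 2 (0x5C): reg=0xE6
Register before byte 3: 0xE6
After XOR with byte 0x7F: 0x99

Answer: 0x35 0x6A 0xD4 0xAF 0x59 0xB2 0x63 0xC6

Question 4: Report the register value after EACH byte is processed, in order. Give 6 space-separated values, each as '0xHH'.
0xA4 0xE6 0xC6 0xD5 0xC6 0xEC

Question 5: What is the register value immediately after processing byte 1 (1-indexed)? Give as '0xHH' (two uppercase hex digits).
After byte 1 (0x25): reg=0xA4

Answer: 0xA4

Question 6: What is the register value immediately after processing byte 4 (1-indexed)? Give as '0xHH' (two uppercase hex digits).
Answer: 0xD5

Derivation:
After byte 1 (0x25): reg=0xA4
After byte 2 (0x5C): reg=0xE6
After byte 3 (0x7F): reg=0xC6
After byte 4 (0x80): reg=0xD5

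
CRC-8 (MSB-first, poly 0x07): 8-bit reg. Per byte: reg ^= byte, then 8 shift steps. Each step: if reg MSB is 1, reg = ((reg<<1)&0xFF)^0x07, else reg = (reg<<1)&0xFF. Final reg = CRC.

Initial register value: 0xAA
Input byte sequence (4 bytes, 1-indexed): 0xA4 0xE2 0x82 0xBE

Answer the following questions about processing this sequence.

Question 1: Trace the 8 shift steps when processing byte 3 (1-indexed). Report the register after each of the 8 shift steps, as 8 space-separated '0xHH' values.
Answer: 0xEF 0xD9 0xB5 0x6D 0xDA 0xB3 0x61 0xC2

Derivation:
After byte 1 (0xA4): reg=0x2A
After byte 2 (0xE2): reg=0x76
Register before byte 3: 0x76
After XOR with byte 0x82: 0xF4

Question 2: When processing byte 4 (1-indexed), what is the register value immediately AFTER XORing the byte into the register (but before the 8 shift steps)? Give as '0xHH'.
Answer: 0x7C

Derivation:
Register before byte 4: 0xC2
Byte 4: 0xBE
0xC2 XOR 0xBE = 0x7C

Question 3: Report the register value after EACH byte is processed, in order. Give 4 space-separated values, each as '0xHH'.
0x2A 0x76 0xC2 0x73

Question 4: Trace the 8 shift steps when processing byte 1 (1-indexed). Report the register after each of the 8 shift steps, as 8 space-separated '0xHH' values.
Answer: 0x1C 0x38 0x70 0xE0 0xC7 0x89 0x15 0x2A

Derivation:
Register before byte 1: 0xAA
After XOR with byte 0xA4: 0x0E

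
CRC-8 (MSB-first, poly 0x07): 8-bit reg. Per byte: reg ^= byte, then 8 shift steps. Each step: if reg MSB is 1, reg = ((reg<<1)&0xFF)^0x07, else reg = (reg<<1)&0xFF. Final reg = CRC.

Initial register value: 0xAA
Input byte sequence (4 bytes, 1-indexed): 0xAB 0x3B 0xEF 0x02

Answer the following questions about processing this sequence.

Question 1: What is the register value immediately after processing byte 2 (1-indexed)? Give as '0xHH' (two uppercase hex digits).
Answer: 0xB4

Derivation:
After byte 1 (0xAB): reg=0x07
After byte 2 (0x3B): reg=0xB4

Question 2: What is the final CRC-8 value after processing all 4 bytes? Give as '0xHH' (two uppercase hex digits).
Answer: 0x95

Derivation:
After byte 1 (0xAB): reg=0x07
After byte 2 (0x3B): reg=0xB4
After byte 3 (0xEF): reg=0x86
After byte 4 (0x02): reg=0x95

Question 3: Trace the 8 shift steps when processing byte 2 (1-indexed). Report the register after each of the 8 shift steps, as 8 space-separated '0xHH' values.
After byte 1 (0xAB): reg=0x07
Register before byte 2: 0x07
After XOR with byte 0x3B: 0x3C

Answer: 0x78 0xF0 0xE7 0xC9 0x95 0x2D 0x5A 0xB4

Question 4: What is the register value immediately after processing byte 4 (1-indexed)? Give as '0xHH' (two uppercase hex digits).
Answer: 0x95

Derivation:
After byte 1 (0xAB): reg=0x07
After byte 2 (0x3B): reg=0xB4
After byte 3 (0xEF): reg=0x86
After byte 4 (0x02): reg=0x95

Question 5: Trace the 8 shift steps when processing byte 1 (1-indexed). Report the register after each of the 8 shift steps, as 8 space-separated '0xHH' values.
Register before byte 1: 0xAA
After XOR with byte 0xAB: 0x01

Answer: 0x02 0x04 0x08 0x10 0x20 0x40 0x80 0x07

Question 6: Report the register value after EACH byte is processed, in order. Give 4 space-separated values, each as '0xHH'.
0x07 0xB4 0x86 0x95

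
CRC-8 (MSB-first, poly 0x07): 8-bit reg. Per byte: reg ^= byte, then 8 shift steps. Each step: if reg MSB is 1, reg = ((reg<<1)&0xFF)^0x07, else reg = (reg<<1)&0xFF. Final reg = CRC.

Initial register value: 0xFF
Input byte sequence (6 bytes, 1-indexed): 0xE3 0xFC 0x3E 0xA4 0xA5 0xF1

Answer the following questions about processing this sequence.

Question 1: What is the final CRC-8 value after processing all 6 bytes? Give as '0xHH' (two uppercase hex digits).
After byte 1 (0xE3): reg=0x54
After byte 2 (0xFC): reg=0x51
After byte 3 (0x3E): reg=0x0A
After byte 4 (0xA4): reg=0x43
After byte 5 (0xA5): reg=0xBC
After byte 6 (0xF1): reg=0xE4

Answer: 0xE4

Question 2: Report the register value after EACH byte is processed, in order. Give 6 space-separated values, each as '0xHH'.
0x54 0x51 0x0A 0x43 0xBC 0xE4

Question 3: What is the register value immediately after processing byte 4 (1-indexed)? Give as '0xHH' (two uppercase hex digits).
Answer: 0x43

Derivation:
After byte 1 (0xE3): reg=0x54
After byte 2 (0xFC): reg=0x51
After byte 3 (0x3E): reg=0x0A
After byte 4 (0xA4): reg=0x43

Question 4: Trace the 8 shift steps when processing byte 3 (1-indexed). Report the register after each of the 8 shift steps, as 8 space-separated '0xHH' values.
Answer: 0xDE 0xBB 0x71 0xE2 0xC3 0x81 0x05 0x0A

Derivation:
After byte 1 (0xE3): reg=0x54
After byte 2 (0xFC): reg=0x51
Register before byte 3: 0x51
After XOR with byte 0x3E: 0x6F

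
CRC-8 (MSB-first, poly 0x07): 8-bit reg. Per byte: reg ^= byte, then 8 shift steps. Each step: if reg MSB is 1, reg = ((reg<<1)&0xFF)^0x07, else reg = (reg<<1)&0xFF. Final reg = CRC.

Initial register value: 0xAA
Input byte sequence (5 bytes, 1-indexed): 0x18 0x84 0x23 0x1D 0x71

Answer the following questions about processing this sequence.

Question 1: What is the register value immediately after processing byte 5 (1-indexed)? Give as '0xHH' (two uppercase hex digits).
Answer: 0x7C

Derivation:
After byte 1 (0x18): reg=0x17
After byte 2 (0x84): reg=0xF0
After byte 3 (0x23): reg=0x37
After byte 4 (0x1D): reg=0xD6
After byte 5 (0x71): reg=0x7C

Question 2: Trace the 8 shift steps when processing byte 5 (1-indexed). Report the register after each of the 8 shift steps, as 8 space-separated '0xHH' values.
Answer: 0x49 0x92 0x23 0x46 0x8C 0x1F 0x3E 0x7C

Derivation:
After byte 1 (0x18): reg=0x17
After byte 2 (0x84): reg=0xF0
After byte 3 (0x23): reg=0x37
After byte 4 (0x1D): reg=0xD6
Register before byte 5: 0xD6
After XOR with byte 0x71: 0xA7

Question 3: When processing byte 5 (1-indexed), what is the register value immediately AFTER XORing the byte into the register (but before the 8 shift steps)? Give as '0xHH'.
Register before byte 5: 0xD6
Byte 5: 0x71
0xD6 XOR 0x71 = 0xA7

Answer: 0xA7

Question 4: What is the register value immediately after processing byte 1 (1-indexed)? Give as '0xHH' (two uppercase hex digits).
Answer: 0x17

Derivation:
After byte 1 (0x18): reg=0x17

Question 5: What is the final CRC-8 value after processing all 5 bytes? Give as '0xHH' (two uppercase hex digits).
Answer: 0x7C

Derivation:
After byte 1 (0x18): reg=0x17
After byte 2 (0x84): reg=0xF0
After byte 3 (0x23): reg=0x37
After byte 4 (0x1D): reg=0xD6
After byte 5 (0x71): reg=0x7C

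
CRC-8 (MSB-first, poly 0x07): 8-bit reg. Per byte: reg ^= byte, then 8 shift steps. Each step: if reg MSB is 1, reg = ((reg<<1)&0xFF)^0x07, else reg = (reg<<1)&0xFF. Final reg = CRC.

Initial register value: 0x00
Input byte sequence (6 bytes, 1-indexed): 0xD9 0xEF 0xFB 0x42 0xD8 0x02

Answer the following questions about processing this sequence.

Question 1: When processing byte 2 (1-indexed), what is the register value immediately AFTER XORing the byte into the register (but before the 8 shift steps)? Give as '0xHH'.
Answer: 0xEE

Derivation:
Register before byte 2: 0x01
Byte 2: 0xEF
0x01 XOR 0xEF = 0xEE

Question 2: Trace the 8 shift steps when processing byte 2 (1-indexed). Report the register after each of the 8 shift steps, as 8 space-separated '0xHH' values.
After byte 1 (0xD9): reg=0x01
Register before byte 2: 0x01
After XOR with byte 0xEF: 0xEE

Answer: 0xDB 0xB1 0x65 0xCA 0x93 0x21 0x42 0x84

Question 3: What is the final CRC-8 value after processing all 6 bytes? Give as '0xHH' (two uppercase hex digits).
After byte 1 (0xD9): reg=0x01
After byte 2 (0xEF): reg=0x84
After byte 3 (0xFB): reg=0x7A
After byte 4 (0x42): reg=0xA8
After byte 5 (0xD8): reg=0x57
After byte 6 (0x02): reg=0xAC

Answer: 0xAC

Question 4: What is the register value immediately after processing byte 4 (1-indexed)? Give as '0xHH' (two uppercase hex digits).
After byte 1 (0xD9): reg=0x01
After byte 2 (0xEF): reg=0x84
After byte 3 (0xFB): reg=0x7A
After byte 4 (0x42): reg=0xA8

Answer: 0xA8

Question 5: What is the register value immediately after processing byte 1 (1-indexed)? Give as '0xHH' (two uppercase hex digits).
Answer: 0x01

Derivation:
After byte 1 (0xD9): reg=0x01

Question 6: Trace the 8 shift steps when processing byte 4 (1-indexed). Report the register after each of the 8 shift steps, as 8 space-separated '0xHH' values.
After byte 1 (0xD9): reg=0x01
After byte 2 (0xEF): reg=0x84
After byte 3 (0xFB): reg=0x7A
Register before byte 4: 0x7A
After XOR with byte 0x42: 0x38

Answer: 0x70 0xE0 0xC7 0x89 0x15 0x2A 0x54 0xA8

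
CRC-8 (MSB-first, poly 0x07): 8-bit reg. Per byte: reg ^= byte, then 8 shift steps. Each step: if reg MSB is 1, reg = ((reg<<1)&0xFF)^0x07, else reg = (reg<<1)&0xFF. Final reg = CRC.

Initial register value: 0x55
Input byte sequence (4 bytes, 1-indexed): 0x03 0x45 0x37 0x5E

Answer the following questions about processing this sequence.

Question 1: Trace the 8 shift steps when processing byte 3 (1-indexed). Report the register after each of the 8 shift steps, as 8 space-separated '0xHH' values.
Answer: 0x35 0x6A 0xD4 0xAF 0x59 0xB2 0x63 0xC6

Derivation:
After byte 1 (0x03): reg=0xA5
After byte 2 (0x45): reg=0xAE
Register before byte 3: 0xAE
After XOR with byte 0x37: 0x99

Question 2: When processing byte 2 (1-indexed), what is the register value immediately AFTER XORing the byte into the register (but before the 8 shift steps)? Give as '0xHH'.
Register before byte 2: 0xA5
Byte 2: 0x45
0xA5 XOR 0x45 = 0xE0

Answer: 0xE0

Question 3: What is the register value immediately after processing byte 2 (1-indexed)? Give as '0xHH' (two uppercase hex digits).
After byte 1 (0x03): reg=0xA5
After byte 2 (0x45): reg=0xAE

Answer: 0xAE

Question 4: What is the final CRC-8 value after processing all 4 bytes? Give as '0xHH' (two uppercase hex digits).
Answer: 0xC1

Derivation:
After byte 1 (0x03): reg=0xA5
After byte 2 (0x45): reg=0xAE
After byte 3 (0x37): reg=0xC6
After byte 4 (0x5E): reg=0xC1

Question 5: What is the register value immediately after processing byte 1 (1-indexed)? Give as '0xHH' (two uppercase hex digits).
Answer: 0xA5

Derivation:
After byte 1 (0x03): reg=0xA5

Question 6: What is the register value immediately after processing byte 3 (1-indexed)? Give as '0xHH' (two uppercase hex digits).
After byte 1 (0x03): reg=0xA5
After byte 2 (0x45): reg=0xAE
After byte 3 (0x37): reg=0xC6

Answer: 0xC6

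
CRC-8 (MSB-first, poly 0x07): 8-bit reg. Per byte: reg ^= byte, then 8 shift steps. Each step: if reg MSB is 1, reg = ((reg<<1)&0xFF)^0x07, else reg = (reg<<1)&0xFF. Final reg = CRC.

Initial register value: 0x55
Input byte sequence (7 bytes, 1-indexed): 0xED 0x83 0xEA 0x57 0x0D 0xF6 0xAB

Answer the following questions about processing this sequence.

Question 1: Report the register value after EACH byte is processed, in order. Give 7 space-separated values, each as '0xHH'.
0x21 0x67 0xAA 0xFD 0xDE 0xD8 0x5E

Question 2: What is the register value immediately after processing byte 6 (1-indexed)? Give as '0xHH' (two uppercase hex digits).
After byte 1 (0xED): reg=0x21
After byte 2 (0x83): reg=0x67
After byte 3 (0xEA): reg=0xAA
After byte 4 (0x57): reg=0xFD
After byte 5 (0x0D): reg=0xDE
After byte 6 (0xF6): reg=0xD8

Answer: 0xD8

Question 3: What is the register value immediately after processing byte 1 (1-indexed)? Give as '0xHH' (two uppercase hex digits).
After byte 1 (0xED): reg=0x21

Answer: 0x21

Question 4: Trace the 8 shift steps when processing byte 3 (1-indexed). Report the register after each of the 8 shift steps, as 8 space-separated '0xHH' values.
Answer: 0x1D 0x3A 0x74 0xE8 0xD7 0xA9 0x55 0xAA

Derivation:
After byte 1 (0xED): reg=0x21
After byte 2 (0x83): reg=0x67
Register before byte 3: 0x67
After XOR with byte 0xEA: 0x8D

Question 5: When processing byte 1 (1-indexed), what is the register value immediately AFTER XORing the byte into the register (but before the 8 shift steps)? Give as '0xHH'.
Answer: 0xB8

Derivation:
Register before byte 1: 0x55
Byte 1: 0xED
0x55 XOR 0xED = 0xB8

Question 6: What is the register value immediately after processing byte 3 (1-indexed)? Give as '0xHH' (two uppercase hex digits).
After byte 1 (0xED): reg=0x21
After byte 2 (0x83): reg=0x67
After byte 3 (0xEA): reg=0xAA

Answer: 0xAA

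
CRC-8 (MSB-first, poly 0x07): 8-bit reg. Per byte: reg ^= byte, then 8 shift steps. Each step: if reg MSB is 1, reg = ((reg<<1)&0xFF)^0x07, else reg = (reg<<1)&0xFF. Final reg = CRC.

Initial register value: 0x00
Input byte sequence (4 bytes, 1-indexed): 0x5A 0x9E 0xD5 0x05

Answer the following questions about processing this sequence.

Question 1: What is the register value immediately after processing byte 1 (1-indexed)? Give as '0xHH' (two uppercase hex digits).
After byte 1 (0x5A): reg=0x81

Answer: 0x81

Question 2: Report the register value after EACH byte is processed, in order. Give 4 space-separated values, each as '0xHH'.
0x81 0x5D 0xB1 0x05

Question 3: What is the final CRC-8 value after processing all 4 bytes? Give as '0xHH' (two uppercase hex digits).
Answer: 0x05

Derivation:
After byte 1 (0x5A): reg=0x81
After byte 2 (0x9E): reg=0x5D
After byte 3 (0xD5): reg=0xB1
After byte 4 (0x05): reg=0x05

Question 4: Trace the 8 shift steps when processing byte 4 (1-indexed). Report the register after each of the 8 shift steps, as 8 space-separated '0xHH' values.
After byte 1 (0x5A): reg=0x81
After byte 2 (0x9E): reg=0x5D
After byte 3 (0xD5): reg=0xB1
Register before byte 4: 0xB1
After XOR with byte 0x05: 0xB4

Answer: 0x6F 0xDE 0xBB 0x71 0xE2 0xC3 0x81 0x05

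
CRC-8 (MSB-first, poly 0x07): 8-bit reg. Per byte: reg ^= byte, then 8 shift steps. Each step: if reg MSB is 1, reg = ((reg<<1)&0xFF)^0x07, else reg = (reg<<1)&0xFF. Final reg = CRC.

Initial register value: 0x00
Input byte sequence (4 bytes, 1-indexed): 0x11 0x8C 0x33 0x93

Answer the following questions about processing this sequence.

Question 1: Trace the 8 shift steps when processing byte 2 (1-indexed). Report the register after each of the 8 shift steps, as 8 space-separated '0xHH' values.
Answer: 0xF1 0xE5 0xCD 0x9D 0x3D 0x7A 0xF4 0xEF

Derivation:
After byte 1 (0x11): reg=0x77
Register before byte 2: 0x77
After XOR with byte 0x8C: 0xFB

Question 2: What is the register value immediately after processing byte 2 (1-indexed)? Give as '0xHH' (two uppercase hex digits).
Answer: 0xEF

Derivation:
After byte 1 (0x11): reg=0x77
After byte 2 (0x8C): reg=0xEF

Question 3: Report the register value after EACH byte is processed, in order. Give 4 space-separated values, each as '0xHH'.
0x77 0xEF 0x1A 0xB6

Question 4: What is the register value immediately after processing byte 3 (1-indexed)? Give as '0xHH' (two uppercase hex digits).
After byte 1 (0x11): reg=0x77
After byte 2 (0x8C): reg=0xEF
After byte 3 (0x33): reg=0x1A

Answer: 0x1A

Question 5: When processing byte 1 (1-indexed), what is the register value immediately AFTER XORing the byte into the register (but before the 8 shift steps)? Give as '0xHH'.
Register before byte 1: 0x00
Byte 1: 0x11
0x00 XOR 0x11 = 0x11

Answer: 0x11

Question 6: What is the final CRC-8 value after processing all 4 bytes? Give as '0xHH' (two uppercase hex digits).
After byte 1 (0x11): reg=0x77
After byte 2 (0x8C): reg=0xEF
After byte 3 (0x33): reg=0x1A
After byte 4 (0x93): reg=0xB6

Answer: 0xB6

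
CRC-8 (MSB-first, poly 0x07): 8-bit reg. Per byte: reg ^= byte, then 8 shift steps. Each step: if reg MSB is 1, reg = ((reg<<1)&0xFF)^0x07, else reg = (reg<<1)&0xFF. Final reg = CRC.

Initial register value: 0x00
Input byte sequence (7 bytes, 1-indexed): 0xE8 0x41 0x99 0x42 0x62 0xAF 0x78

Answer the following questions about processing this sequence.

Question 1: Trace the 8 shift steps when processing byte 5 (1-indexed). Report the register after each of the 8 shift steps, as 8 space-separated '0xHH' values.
Answer: 0x9B 0x31 0x62 0xC4 0x8F 0x19 0x32 0x64

Derivation:
After byte 1 (0xE8): reg=0x96
After byte 2 (0x41): reg=0x2B
After byte 3 (0x99): reg=0x17
After byte 4 (0x42): reg=0xAC
Register before byte 5: 0xAC
After XOR with byte 0x62: 0xCE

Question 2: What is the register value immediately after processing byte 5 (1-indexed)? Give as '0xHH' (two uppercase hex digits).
Answer: 0x64

Derivation:
After byte 1 (0xE8): reg=0x96
After byte 2 (0x41): reg=0x2B
After byte 3 (0x99): reg=0x17
After byte 4 (0x42): reg=0xAC
After byte 5 (0x62): reg=0x64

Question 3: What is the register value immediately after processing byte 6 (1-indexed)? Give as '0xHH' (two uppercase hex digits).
After byte 1 (0xE8): reg=0x96
After byte 2 (0x41): reg=0x2B
After byte 3 (0x99): reg=0x17
After byte 4 (0x42): reg=0xAC
After byte 5 (0x62): reg=0x64
After byte 6 (0xAF): reg=0x7F

Answer: 0x7F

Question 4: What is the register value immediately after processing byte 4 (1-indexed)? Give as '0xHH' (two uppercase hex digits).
After byte 1 (0xE8): reg=0x96
After byte 2 (0x41): reg=0x2B
After byte 3 (0x99): reg=0x17
After byte 4 (0x42): reg=0xAC

Answer: 0xAC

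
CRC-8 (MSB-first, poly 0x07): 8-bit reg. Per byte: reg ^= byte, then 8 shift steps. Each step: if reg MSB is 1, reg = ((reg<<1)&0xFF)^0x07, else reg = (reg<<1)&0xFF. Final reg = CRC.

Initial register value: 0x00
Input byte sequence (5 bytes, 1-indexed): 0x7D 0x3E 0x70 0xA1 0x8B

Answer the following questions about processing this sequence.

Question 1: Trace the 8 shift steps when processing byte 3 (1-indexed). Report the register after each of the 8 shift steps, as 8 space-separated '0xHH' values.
After byte 1 (0x7D): reg=0x74
After byte 2 (0x3E): reg=0xF1
Register before byte 3: 0xF1
After XOR with byte 0x70: 0x81

Answer: 0x05 0x0A 0x14 0x28 0x50 0xA0 0x47 0x8E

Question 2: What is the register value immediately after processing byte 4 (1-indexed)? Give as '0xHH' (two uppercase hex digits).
Answer: 0xCD

Derivation:
After byte 1 (0x7D): reg=0x74
After byte 2 (0x3E): reg=0xF1
After byte 3 (0x70): reg=0x8E
After byte 4 (0xA1): reg=0xCD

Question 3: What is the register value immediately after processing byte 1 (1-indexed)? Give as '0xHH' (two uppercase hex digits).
After byte 1 (0x7D): reg=0x74

Answer: 0x74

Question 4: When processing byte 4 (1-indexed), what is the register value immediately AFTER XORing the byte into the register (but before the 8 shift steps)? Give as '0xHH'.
Answer: 0x2F

Derivation:
Register before byte 4: 0x8E
Byte 4: 0xA1
0x8E XOR 0xA1 = 0x2F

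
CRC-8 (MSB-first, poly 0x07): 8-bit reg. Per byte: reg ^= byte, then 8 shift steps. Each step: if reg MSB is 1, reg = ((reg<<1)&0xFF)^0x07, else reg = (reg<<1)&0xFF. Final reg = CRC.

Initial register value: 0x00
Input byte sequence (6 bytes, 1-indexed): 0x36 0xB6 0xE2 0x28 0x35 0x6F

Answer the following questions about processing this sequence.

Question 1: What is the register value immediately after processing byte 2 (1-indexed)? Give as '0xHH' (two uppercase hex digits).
Answer: 0x8C

Derivation:
After byte 1 (0x36): reg=0x82
After byte 2 (0xB6): reg=0x8C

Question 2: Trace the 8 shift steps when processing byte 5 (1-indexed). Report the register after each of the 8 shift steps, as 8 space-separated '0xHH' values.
After byte 1 (0x36): reg=0x82
After byte 2 (0xB6): reg=0x8C
After byte 3 (0xE2): reg=0x0D
After byte 4 (0x28): reg=0xFB
Register before byte 5: 0xFB
After XOR with byte 0x35: 0xCE

Answer: 0x9B 0x31 0x62 0xC4 0x8F 0x19 0x32 0x64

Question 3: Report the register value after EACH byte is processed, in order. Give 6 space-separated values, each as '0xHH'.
0x82 0x8C 0x0D 0xFB 0x64 0x31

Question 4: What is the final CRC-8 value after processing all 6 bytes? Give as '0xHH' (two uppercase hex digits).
After byte 1 (0x36): reg=0x82
After byte 2 (0xB6): reg=0x8C
After byte 3 (0xE2): reg=0x0D
After byte 4 (0x28): reg=0xFB
After byte 5 (0x35): reg=0x64
After byte 6 (0x6F): reg=0x31

Answer: 0x31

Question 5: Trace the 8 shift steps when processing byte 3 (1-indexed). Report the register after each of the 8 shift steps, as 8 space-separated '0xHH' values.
Answer: 0xDC 0xBF 0x79 0xF2 0xE3 0xC1 0x85 0x0D

Derivation:
After byte 1 (0x36): reg=0x82
After byte 2 (0xB6): reg=0x8C
Register before byte 3: 0x8C
After XOR with byte 0xE2: 0x6E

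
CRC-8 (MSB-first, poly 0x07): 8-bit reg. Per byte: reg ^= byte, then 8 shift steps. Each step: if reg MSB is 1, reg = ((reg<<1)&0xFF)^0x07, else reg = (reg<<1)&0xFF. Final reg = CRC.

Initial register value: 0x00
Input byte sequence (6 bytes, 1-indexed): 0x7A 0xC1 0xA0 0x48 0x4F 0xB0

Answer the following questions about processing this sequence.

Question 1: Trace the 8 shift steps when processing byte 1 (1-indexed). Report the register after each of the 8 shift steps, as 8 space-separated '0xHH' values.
Register before byte 1: 0x00
After XOR with byte 0x7A: 0x7A

Answer: 0xF4 0xEF 0xD9 0xB5 0x6D 0xDA 0xB3 0x61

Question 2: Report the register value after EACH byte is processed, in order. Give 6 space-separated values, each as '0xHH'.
0x61 0x69 0x71 0xAF 0xAE 0x5A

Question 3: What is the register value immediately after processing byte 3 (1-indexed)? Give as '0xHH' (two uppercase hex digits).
Answer: 0x71

Derivation:
After byte 1 (0x7A): reg=0x61
After byte 2 (0xC1): reg=0x69
After byte 3 (0xA0): reg=0x71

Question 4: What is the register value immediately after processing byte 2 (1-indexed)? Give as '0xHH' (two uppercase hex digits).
Answer: 0x69

Derivation:
After byte 1 (0x7A): reg=0x61
After byte 2 (0xC1): reg=0x69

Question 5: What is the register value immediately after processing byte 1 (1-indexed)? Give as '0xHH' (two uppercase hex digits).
After byte 1 (0x7A): reg=0x61

Answer: 0x61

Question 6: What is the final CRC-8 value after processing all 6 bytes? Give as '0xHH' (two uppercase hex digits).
After byte 1 (0x7A): reg=0x61
After byte 2 (0xC1): reg=0x69
After byte 3 (0xA0): reg=0x71
After byte 4 (0x48): reg=0xAF
After byte 5 (0x4F): reg=0xAE
After byte 6 (0xB0): reg=0x5A

Answer: 0x5A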